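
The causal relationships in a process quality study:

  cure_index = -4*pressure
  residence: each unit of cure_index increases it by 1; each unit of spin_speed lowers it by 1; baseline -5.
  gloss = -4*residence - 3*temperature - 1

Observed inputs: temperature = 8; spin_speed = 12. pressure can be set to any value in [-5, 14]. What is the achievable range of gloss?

Substituting into the residence equation gives residence = -4*pressure - 17.
This gives gloss = 16*pressure + 43.
Linear in pressure, so extremes are at the endpoints: pressure = -5 gives gloss = -37; pressure = 14 gives gloss = 267.

-37 to 267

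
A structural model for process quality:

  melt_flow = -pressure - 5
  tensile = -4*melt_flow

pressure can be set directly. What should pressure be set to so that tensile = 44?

Substituting into the tensile equation gives tensile = 4*pressure + 20.
Solve 4*pressure + 20 = 44: pressure = (44 - 20) / 4 = 6.

pressure = 6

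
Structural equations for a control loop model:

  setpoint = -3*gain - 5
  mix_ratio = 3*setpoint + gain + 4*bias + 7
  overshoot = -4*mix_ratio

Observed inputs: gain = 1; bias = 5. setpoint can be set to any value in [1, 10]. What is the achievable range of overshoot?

-232 to -124

Intervening on setpoint fixes its value directly, overriding its dependence on gain.
Substituting into the mix_ratio equation gives mix_ratio = 3*setpoint + 28.
This gives overshoot = -12*setpoint - 112.
Linear in setpoint, so extremes are at the endpoints: setpoint = 1 gives overshoot = -124; setpoint = 10 gives overshoot = -232.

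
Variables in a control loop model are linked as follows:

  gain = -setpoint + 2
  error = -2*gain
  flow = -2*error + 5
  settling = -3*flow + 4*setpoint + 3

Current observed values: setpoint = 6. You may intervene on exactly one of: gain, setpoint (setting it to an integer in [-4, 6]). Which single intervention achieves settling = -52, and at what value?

Intervening on gain: settling = -12*gain + 12. Reaching -52 requires gain = 16/3, not an integer.
Intervening on setpoint: with other inputs at their observed values, settling = 16*setpoint - 36. Solving for -52 gives setpoint = -1, within [-4, 6].

set setpoint = -1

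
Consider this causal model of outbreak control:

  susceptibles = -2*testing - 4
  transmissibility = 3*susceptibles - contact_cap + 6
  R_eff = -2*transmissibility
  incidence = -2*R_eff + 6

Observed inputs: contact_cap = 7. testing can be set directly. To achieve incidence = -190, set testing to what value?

Substituting into the transmissibility equation gives transmissibility = -6*testing - 13.
So R_eff = 12*testing + 26.
Substituting into the incidence equation gives incidence = -24*testing - 46.
Solve -24*testing - 46 = -190: testing = (-190 + 46) / -24 = 6.

testing = 6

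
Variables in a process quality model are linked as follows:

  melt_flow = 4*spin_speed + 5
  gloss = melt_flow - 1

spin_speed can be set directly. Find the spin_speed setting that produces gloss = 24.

spin_speed = 5

Substituting into the gloss equation gives gloss = 4*spin_speed + 4.
Solve 4*spin_speed + 4 = 24: spin_speed = (24 - 4) / 4 = 5.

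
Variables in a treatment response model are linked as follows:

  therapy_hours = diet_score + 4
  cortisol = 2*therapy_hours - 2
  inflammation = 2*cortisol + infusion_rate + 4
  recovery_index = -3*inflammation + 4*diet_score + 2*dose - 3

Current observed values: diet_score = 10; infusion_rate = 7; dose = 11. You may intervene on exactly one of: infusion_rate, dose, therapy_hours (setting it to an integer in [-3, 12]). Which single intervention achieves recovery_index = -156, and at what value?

set dose = -2

Intervening on infusion_rate: recovery_index = -3*infusion_rate - 109. Reaching -156 requires infusion_rate = 47/3, not an integer.
Intervening on dose: with other inputs at their observed values, recovery_index = 2*dose - 152. Solving for -156 gives dose = -2, within [-3, 12].
Intervening on therapy_hours: recovery_index = -12*therapy_hours + 38. Reaching -156 requires therapy_hours = 97/6, not an integer.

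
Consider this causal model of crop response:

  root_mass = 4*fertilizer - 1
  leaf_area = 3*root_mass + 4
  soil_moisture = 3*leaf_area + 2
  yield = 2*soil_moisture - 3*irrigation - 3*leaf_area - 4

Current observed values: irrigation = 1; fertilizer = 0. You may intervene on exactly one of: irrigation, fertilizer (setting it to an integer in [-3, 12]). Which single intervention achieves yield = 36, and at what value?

Intervening on irrigation: yield = -3*irrigation + 3. Reaching 36 requires irrigation = -11, outside [-3, 12].
Intervening on fertilizer: with other inputs at their observed values, yield = 36*fertilizer. Solving for 36 gives fertilizer = 1, within [-3, 12].

set fertilizer = 1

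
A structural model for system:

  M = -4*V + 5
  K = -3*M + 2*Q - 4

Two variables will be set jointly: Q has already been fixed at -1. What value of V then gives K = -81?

With Q held at -1:
Substituting into the K equation gives K = 12*V - 21.
Solve 12*V - 21 = -81: V = (-81 + 21) / 12 = -5.

V = -5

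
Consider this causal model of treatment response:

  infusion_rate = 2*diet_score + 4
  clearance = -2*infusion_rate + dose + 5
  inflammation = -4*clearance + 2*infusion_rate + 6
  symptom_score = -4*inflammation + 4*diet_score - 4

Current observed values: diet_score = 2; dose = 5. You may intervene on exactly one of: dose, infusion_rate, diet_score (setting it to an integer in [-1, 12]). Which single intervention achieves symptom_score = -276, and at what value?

set dose = -1

Intervening on dose: with other inputs at their observed values, symptom_score = 16*dose - 260. Solving for -276 gives dose = -1, within [-1, 12].
Intervening on infusion_rate: symptom_score = -40*infusion_rate + 140. Reaching -276 requires infusion_rate = 52/5, not an integer.
Intervening on diet_score: symptom_score = -76*diet_score - 28. Reaching -276 requires diet_score = 62/19, not an integer.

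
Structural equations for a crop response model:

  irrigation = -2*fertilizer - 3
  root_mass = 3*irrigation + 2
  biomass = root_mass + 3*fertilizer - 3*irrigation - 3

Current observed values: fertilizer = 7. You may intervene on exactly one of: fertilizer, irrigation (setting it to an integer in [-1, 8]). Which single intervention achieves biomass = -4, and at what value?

set fertilizer = -1

Intervening on fertilizer: with other inputs at their observed values, biomass = 3*fertilizer - 1. Solving for -4 gives fertilizer = -1, within [-1, 8].
Intervening on irrigation: the paths from irrigation to biomass cancel (net effect zero), leaving biomass = 20; -4 is unreachable this way.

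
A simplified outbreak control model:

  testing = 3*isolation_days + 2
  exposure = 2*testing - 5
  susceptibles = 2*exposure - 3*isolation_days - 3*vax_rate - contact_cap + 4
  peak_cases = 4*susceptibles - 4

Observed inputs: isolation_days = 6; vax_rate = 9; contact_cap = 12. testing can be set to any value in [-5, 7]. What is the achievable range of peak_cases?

Intervening on testing fixes its value directly, overriding its dependence on isolation_days.
Substituting into the susceptibles equation gives susceptibles = 4*testing - 63.
Substituting into the peak_cases equation gives peak_cases = 16*testing - 256.
Linear in testing, so extremes are at the endpoints: testing = -5 gives peak_cases = -336; testing = 7 gives peak_cases = -144.

-336 to -144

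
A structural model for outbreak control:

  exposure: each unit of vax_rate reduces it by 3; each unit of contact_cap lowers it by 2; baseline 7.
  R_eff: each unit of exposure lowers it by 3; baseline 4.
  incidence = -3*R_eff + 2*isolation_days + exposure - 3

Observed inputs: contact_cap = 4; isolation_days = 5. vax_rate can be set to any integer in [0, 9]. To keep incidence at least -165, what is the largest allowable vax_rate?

Substituting into the exposure equation gives exposure = -3*vax_rate - 1.
This gives R_eff = 9*vax_rate + 7.
Substituting into the incidence equation gives incidence = -30*vax_rate - 15.
Require -30*vax_rate - 15 ≥ -165, so vax_rate ≤ 5.
The largest integer in [0, 9] satisfying this is 5.

vax_rate = 5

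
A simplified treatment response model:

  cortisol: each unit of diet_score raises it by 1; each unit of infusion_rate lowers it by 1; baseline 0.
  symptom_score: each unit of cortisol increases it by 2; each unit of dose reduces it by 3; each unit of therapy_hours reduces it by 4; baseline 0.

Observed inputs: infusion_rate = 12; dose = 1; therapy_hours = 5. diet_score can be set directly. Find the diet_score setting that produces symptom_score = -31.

diet_score = 8

Substituting into the cortisol equation gives cortisol = diet_score - 12.
symptom_score becomes 2*diet_score - 47.
Solve 2*diet_score - 47 = -31: diet_score = (-31 + 47) / 2 = 8.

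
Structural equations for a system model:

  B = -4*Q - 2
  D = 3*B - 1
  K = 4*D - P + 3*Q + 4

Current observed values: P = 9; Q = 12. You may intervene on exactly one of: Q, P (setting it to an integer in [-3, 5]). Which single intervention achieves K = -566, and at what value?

Intervening on Q: K = -45*Q - 33. Reaching -566 requires Q = 533/45, not an integer.
Intervening on P: with other inputs at their observed values, K = -P - 564. Solving for -566 gives P = 2, within [-3, 5].

set P = 2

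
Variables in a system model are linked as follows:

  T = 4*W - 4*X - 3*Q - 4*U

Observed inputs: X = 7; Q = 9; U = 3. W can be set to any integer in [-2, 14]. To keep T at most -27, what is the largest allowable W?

W = 10

Substituting into the T equation gives T = 4*W - 67.
Require 4*W - 67 ≤ -27, so W ≤ 10.
The largest integer in [-2, 14] satisfying this is 10.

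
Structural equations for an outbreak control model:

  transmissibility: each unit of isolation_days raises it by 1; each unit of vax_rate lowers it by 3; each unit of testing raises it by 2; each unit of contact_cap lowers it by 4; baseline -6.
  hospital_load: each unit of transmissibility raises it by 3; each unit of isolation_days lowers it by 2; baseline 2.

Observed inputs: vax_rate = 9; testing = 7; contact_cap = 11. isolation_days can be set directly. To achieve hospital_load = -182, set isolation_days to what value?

Substituting into the transmissibility equation gives transmissibility = isolation_days - 63.
So hospital_load = isolation_days - 187.
Solve isolation_days - 187 = -182: isolation_days = (-182 + 187) / 1 = 5.

isolation_days = 5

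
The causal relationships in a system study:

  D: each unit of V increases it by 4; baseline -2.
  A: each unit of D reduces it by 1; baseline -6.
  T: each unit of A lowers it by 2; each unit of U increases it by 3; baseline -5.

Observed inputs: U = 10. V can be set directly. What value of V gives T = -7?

V = -5

Substituting into the A equation gives A = -4*V - 4.
So T = 8*V + 33.
Solve 8*V + 33 = -7: V = (-7 - 33) / 8 = -5.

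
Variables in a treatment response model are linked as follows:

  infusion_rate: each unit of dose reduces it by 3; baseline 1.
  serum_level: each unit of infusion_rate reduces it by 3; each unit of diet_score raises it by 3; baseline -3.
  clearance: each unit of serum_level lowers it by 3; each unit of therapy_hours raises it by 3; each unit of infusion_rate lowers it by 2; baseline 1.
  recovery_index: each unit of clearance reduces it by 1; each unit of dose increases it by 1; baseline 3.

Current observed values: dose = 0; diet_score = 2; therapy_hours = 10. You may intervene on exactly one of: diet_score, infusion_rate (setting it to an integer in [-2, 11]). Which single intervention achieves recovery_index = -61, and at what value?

set infusion_rate = 6

Intervening on diet_score: recovery_index = 9*diet_score - 44. Reaching -61 requires diet_score = -17/9, not an integer.
Intervening on infusion_rate: with other inputs at their observed values, recovery_index = -7*infusion_rate - 19. Solving for -61 gives infusion_rate = 6, within [-2, 11].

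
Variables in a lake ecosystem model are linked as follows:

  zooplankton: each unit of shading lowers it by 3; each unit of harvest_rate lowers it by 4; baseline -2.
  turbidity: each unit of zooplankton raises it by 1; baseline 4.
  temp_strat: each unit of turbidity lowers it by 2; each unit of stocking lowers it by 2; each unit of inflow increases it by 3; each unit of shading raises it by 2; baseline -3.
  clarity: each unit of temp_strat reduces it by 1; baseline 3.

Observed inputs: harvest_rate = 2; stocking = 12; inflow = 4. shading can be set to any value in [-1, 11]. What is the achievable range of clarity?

-82 to 14

Substituting into the zooplankton equation gives zooplankton = -3*shading - 10.
turbidity becomes -3*shading - 6.
This gives temp_strat = 8*shading - 3.
Substituting into the clarity equation gives clarity = -8*shading + 6.
Linear in shading, so extremes are at the endpoints: shading = -1 gives clarity = 14; shading = 11 gives clarity = -82.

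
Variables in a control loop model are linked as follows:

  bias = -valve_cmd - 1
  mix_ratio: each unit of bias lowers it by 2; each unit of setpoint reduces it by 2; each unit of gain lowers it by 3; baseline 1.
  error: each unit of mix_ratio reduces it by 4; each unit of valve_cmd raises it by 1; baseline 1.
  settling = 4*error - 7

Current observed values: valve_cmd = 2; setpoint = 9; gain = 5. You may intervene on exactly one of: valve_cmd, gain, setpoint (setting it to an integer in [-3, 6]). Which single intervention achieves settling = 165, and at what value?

set setpoint = 1

Intervening on valve_cmd: settling = -28*valve_cmd + 477. Reaching 165 requires valve_cmd = 78/7, not an integer.
Intervening on gain: settling = 48*gain + 181. Reaching 165 requires gain = -1/3, not an integer.
Intervening on setpoint: with other inputs at their observed values, settling = 32*setpoint + 133. Solving for 165 gives setpoint = 1, within [-3, 6].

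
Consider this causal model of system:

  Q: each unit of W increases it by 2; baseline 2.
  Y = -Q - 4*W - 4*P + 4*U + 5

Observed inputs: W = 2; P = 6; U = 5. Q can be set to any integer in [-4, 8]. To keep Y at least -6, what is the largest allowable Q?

Q = -1

Intervening on Q fixes its value directly, overriding its dependence on W.
Substituting into the Y equation gives Y = -Q - 7.
Require -Q - 7 ≥ -6, so Q ≤ -1.
The largest integer in [-4, 8] satisfying this is -1.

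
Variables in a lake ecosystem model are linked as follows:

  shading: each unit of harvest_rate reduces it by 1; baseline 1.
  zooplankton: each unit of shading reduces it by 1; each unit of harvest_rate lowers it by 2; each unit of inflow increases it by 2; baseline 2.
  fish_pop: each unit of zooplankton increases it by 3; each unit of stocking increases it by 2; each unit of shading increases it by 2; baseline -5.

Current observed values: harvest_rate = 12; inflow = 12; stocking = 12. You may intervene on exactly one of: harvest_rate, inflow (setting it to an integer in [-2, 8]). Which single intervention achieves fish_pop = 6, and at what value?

set inflow = 7

Intervening on harvest_rate: fish_pop = -5*harvest_rate + 96. Reaching 6 requires harvest_rate = 18, outside [-2, 8].
Intervening on inflow: with other inputs at their observed values, fish_pop = 6*inflow - 36. Solving for 6 gives inflow = 7, within [-2, 8].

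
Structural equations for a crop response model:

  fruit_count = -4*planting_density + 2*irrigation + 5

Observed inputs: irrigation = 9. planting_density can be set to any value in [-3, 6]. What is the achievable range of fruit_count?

Substituting into the fruit_count equation gives fruit_count = -4*planting_density + 23.
Linear in planting_density, so extremes are at the endpoints: planting_density = -3 gives fruit_count = 35; planting_density = 6 gives fruit_count = -1.

-1 to 35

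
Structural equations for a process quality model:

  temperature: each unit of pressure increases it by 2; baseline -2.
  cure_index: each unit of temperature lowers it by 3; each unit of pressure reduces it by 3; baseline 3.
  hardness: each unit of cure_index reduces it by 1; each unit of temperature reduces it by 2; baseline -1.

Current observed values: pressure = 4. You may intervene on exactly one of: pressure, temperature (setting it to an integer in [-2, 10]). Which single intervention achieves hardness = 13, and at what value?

set temperature = 5

Intervening on pressure: hardness = 5*pressure - 6. Reaching 13 requires pressure = 19/5, not an integer.
Intervening on temperature: with other inputs at their observed values, hardness = temperature + 8. Solving for 13 gives temperature = 5, within [-2, 10].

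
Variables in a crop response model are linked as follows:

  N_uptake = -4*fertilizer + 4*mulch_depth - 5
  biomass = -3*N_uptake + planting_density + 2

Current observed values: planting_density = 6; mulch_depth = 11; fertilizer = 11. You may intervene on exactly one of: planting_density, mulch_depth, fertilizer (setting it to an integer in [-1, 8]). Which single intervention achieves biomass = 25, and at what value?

set planting_density = 8

Intervening on planting_density: with other inputs at their observed values, biomass = planting_density + 17. Solving for 25 gives planting_density = 8, within [-1, 8].
Intervening on mulch_depth: biomass = -12*mulch_depth + 155. Reaching 25 requires mulch_depth = 65/6, not an integer.
Intervening on fertilizer: biomass = 12*fertilizer - 109. Reaching 25 requires fertilizer = 67/6, not an integer.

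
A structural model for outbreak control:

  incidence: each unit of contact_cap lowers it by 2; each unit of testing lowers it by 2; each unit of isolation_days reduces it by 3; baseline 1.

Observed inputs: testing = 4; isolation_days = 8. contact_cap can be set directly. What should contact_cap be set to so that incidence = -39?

contact_cap = 4

Substituting into the incidence equation gives incidence = -2*contact_cap - 31.
Solve -2*contact_cap - 31 = -39: contact_cap = (-39 + 31) / -2 = 4.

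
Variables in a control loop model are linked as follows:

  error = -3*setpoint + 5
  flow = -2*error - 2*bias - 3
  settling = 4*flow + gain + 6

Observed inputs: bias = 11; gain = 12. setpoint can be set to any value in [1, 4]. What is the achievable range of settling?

Substituting into the flow equation gives flow = 6*setpoint - 35.
Substituting into the settling equation gives settling = 24*setpoint - 122.
Linear in setpoint, so extremes are at the endpoints: setpoint = 1 gives settling = -98; setpoint = 4 gives settling = -26.

-98 to -26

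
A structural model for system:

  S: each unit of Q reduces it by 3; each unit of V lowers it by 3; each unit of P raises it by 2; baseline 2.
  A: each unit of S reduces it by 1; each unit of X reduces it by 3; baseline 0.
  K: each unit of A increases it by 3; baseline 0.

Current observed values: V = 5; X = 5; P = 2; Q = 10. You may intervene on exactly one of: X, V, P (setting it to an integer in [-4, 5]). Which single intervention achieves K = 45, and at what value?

Intervening on X: K = -9*X + 117. Reaching 45 requires X = 8, outside [-4, 5].
Intervening on V: with other inputs at their observed values, K = 9*V + 27. Solving for 45 gives V = 2, within [-4, 5].
Intervening on P: K = -6*P + 84. Reaching 45 requires P = 13/2, not an integer.

set V = 2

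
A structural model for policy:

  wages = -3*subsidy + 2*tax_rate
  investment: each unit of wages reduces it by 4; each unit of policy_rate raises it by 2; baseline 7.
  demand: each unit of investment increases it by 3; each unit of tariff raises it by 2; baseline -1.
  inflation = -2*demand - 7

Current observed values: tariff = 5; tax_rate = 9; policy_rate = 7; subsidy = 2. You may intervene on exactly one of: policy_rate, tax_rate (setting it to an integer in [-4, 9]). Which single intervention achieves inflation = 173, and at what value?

set policy_rate = 4

Intervening on policy_rate: with other inputs at their observed values, inflation = -12*policy_rate + 221. Solving for 173 gives policy_rate = 4, within [-4, 9].
Intervening on tax_rate: inflation = 48*tax_rate - 295. Reaching 173 requires tax_rate = 39/4, not an integer.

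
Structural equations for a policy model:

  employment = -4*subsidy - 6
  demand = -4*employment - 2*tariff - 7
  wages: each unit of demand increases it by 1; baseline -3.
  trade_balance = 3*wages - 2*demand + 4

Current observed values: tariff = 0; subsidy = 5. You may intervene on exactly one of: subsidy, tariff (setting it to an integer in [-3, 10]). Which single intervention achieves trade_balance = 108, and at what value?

set subsidy = 6

Intervening on subsidy: with other inputs at their observed values, trade_balance = 16*subsidy + 12. Solving for 108 gives subsidy = 6, within [-3, 10].
Intervening on tariff: trade_balance = -2*tariff + 92. Reaching 108 requires tariff = -8, outside [-3, 10].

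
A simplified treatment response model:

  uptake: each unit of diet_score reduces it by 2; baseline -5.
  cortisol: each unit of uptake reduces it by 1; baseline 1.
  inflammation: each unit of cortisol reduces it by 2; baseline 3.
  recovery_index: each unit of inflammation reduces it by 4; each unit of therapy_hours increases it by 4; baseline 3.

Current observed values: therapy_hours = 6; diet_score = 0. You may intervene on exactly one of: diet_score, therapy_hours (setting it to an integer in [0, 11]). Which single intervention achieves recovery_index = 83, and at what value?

Intervening on diet_score: recovery_index = 16*diet_score + 63. Reaching 83 requires diet_score = 5/4, not an integer.
Intervening on therapy_hours: with other inputs at their observed values, recovery_index = 4*therapy_hours + 39. Solving for 83 gives therapy_hours = 11, within [0, 11].

set therapy_hours = 11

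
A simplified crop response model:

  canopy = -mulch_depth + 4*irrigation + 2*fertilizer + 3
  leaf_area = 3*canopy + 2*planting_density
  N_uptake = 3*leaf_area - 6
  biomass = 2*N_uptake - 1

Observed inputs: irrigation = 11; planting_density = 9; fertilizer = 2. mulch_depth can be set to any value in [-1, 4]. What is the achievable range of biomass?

Substituting into the canopy equation gives canopy = -mulch_depth + 51.
This gives leaf_area = -3*mulch_depth + 171.
Substituting into the N_uptake equation gives N_uptake = -9*mulch_depth + 507.
Substituting into the biomass equation gives biomass = -18*mulch_depth + 1013.
Linear in mulch_depth, so extremes are at the endpoints: mulch_depth = -1 gives biomass = 1031; mulch_depth = 4 gives biomass = 941.

941 to 1031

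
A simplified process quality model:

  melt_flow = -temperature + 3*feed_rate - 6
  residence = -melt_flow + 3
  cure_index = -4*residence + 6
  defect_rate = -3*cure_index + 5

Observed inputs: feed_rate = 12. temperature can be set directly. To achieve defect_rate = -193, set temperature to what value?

Substituting into the melt_flow equation gives melt_flow = -temperature + 30.
Substituting into the residence equation gives residence = temperature - 27.
So cure_index = -4*temperature + 114.
Substituting into the defect_rate equation gives defect_rate = 12*temperature - 337.
Solve 12*temperature - 337 = -193: temperature = (-193 + 337) / 12 = 12.

temperature = 12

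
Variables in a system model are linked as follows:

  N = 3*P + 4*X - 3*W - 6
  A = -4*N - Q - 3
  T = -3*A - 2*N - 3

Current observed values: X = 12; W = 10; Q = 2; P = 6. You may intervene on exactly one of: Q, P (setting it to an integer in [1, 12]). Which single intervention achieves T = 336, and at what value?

set Q = 10

Intervening on Q: with other inputs at their observed values, T = 3*Q + 306. Solving for 336 gives Q = 10, within [1, 12].
Intervening on P: T = 30*P + 132. Reaching 336 requires P = 34/5, not an integer.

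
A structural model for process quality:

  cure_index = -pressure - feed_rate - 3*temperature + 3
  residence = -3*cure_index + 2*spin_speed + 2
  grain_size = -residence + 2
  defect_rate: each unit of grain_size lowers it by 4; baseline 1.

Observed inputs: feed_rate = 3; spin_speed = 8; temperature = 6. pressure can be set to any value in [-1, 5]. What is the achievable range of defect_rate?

269 to 341

Substituting into the cure_index equation gives cure_index = -pressure - 18.
residence becomes 3*pressure + 72.
Substituting into the grain_size equation gives grain_size = -3*pressure - 70.
Substituting into the defect_rate equation gives defect_rate = 12*pressure + 281.
Linear in pressure, so extremes are at the endpoints: pressure = -1 gives defect_rate = 269; pressure = 5 gives defect_rate = 341.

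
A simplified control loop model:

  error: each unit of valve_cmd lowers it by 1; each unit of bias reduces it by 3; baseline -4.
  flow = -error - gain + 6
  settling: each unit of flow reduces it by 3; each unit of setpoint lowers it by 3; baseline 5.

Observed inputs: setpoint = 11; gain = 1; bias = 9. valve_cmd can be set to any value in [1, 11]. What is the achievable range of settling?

Substituting into the error equation gives error = -valve_cmd - 31.
flow becomes valve_cmd + 36.
This gives settling = -3*valve_cmd - 136.
Linear in valve_cmd, so extremes are at the endpoints: valve_cmd = 1 gives settling = -139; valve_cmd = 11 gives settling = -169.

-169 to -139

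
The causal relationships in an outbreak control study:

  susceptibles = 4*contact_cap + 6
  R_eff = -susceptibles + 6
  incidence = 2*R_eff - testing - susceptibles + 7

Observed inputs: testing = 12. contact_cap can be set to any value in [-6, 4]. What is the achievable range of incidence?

Substituting into the R_eff equation gives R_eff = -4*contact_cap.
Substituting into the incidence equation gives incidence = -12*contact_cap - 11.
Linear in contact_cap, so extremes are at the endpoints: contact_cap = -6 gives incidence = 61; contact_cap = 4 gives incidence = -59.

-59 to 61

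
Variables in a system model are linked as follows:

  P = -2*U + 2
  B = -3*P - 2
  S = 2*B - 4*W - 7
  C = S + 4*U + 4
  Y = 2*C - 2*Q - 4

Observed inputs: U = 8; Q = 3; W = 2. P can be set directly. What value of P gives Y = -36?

P = 5

Intervening on P fixes its value directly, overriding its dependence on U.
Substituting into the S equation gives S = -6*P - 19.
So C = -6*P + 17.
Substituting into the Y equation gives Y = -12*P + 24.
Solve -12*P + 24 = -36: P = (-36 - 24) / -12 = 5.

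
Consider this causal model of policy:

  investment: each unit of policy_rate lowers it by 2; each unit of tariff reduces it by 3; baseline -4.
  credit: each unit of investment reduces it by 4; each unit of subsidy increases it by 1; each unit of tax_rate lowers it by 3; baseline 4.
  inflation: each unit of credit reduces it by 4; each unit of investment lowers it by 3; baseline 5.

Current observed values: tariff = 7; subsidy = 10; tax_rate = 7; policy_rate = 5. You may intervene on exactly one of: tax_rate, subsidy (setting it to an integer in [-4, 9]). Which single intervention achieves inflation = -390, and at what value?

set subsidy = 2

Intervening on tax_rate: inflation = 12*tax_rate - 506. Reaching -390 requires tax_rate = 29/3, not an integer.
Intervening on subsidy: with other inputs at their observed values, inflation = -4*subsidy - 382. Solving for -390 gives subsidy = 2, within [-4, 9].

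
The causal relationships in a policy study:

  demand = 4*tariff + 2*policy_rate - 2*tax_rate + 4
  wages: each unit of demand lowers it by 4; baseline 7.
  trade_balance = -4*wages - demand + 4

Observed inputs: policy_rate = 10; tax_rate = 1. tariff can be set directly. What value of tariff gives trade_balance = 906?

tariff = 10

Substituting into the demand equation gives demand = 4*tariff + 22.
So wages = -16*tariff - 81.
This gives trade_balance = 60*tariff + 306.
Solve 60*tariff + 306 = 906: tariff = (906 - 306) / 60 = 10.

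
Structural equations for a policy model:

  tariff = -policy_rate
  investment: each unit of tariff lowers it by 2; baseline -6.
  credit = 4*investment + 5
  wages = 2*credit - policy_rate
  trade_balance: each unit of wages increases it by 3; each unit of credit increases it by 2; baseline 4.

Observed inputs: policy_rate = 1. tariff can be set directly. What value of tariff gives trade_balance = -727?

tariff = 9

Intervening on tariff fixes its value directly, overriding its dependence on policy_rate.
Substituting into the credit equation gives credit = -8*tariff - 19.
wages becomes -16*tariff - 39.
This gives trade_balance = -64*tariff - 151.
Solve -64*tariff - 151 = -727: tariff = (-727 + 151) / -64 = 9.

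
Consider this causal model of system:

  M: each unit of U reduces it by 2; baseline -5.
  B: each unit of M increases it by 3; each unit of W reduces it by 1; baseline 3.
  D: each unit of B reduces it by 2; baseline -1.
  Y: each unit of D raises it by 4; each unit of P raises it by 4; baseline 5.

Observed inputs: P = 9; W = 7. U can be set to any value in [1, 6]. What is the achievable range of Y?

Substituting into the B equation gives B = -6*U - 19.
D becomes 12*U + 37.
So Y = 48*U + 189.
Linear in U, so extremes are at the endpoints: U = 1 gives Y = 237; U = 6 gives Y = 477.

237 to 477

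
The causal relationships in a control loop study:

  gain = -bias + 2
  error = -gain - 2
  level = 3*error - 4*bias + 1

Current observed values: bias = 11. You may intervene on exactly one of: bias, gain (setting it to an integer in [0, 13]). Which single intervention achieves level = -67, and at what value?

Intervening on bias: level = -bias - 11. Reaching -67 requires bias = 56, outside [0, 13].
Intervening on gain: with other inputs at their observed values, level = -3*gain - 49. Solving for -67 gives gain = 6, within [0, 13].

set gain = 6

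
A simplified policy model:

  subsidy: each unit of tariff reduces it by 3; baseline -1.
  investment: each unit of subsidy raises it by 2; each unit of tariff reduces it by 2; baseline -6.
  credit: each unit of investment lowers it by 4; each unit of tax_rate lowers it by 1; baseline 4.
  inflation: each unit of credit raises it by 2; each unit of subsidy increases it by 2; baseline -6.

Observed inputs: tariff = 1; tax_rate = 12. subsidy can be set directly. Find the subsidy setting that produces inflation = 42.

Intervening on subsidy fixes its value directly, overriding its dependence on tariff.
Substituting into the investment equation gives investment = 2*subsidy - 8.
Substituting into the credit equation gives credit = -8*subsidy + 24.
So inflation = -14*subsidy + 42.
Solve -14*subsidy + 42 = 42: subsidy = (42 - 42) / -14 = 0.

subsidy = 0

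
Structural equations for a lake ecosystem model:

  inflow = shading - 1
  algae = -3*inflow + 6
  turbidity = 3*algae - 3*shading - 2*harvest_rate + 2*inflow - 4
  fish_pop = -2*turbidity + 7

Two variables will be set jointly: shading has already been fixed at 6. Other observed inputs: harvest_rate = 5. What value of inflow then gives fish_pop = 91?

inflow = 4

With shading held at 6:
Intervening on inflow fixes its value directly, overriding its dependence on shading.
Substituting into the turbidity equation gives turbidity = -7*inflow - 14.
Substituting into the fish_pop equation gives fish_pop = 14*inflow + 35.
Solve 14*inflow + 35 = 91: inflow = (91 - 35) / 14 = 4.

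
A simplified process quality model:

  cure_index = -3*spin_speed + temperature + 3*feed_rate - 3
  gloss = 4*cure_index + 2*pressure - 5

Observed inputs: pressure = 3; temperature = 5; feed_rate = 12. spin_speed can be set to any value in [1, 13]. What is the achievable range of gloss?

-3 to 141

Substituting into the cure_index equation gives cure_index = -3*spin_speed + 38.
So gloss = -12*spin_speed + 153.
Linear in spin_speed, so extremes are at the endpoints: spin_speed = 1 gives gloss = 141; spin_speed = 13 gives gloss = -3.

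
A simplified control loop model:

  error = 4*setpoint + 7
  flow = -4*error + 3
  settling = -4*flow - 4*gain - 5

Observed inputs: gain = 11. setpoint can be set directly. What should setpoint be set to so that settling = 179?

setpoint = 2

Substituting into the flow equation gives flow = -16*setpoint - 25.
So settling = 64*setpoint + 51.
Solve 64*setpoint + 51 = 179: setpoint = (179 - 51) / 64 = 2.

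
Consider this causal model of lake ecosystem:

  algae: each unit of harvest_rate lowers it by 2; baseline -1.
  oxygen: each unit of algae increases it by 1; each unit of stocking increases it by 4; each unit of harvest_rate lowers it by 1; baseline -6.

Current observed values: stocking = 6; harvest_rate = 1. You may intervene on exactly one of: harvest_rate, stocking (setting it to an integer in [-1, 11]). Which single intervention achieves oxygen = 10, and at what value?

set stocking = 5

Intervening on harvest_rate: oxygen = -3*harvest_rate + 17. Reaching 10 requires harvest_rate = 7/3, not an integer.
Intervening on stocking: with other inputs at their observed values, oxygen = 4*stocking - 10. Solving for 10 gives stocking = 5, within [-1, 11].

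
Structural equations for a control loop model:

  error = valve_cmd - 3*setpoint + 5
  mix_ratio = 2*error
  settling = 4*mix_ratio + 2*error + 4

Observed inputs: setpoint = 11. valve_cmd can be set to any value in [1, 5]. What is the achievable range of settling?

Substituting into the error equation gives error = valve_cmd - 28.
Substituting into the mix_ratio equation gives mix_ratio = 2*valve_cmd - 56.
settling becomes 10*valve_cmd - 276.
Linear in valve_cmd, so extremes are at the endpoints: valve_cmd = 1 gives settling = -266; valve_cmd = 5 gives settling = -226.

-266 to -226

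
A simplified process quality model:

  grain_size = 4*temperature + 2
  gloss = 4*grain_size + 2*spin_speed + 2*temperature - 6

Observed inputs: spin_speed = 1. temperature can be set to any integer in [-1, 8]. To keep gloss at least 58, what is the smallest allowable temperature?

temperature = 3

Substituting into the gloss equation gives gloss = 18*temperature + 4.
Require 18*temperature + 4 ≥ 58, so temperature ≥ 3.
The smallest integer in [-1, 8] satisfying this is 3.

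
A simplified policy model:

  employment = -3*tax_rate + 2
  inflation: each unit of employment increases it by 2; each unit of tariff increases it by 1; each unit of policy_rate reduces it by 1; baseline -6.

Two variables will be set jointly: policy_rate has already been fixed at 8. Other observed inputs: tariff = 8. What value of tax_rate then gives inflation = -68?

tax_rate = 11

With policy_rate held at 8:
Substituting into the inflation equation gives inflation = -6*tax_rate - 2.
Solve -6*tax_rate - 2 = -68: tax_rate = (-68 + 2) / -6 = 11.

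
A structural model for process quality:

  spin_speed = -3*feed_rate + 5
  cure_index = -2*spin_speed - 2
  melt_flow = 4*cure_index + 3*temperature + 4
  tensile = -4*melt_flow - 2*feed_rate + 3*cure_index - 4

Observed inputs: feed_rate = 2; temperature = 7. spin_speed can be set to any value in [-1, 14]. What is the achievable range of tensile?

Intervening on spin_speed fixes its value directly, overriding its dependence on feed_rate.
Substituting into the melt_flow equation gives melt_flow = -8*spin_speed + 17.
tensile becomes 26*spin_speed - 82.
Linear in spin_speed, so extremes are at the endpoints: spin_speed = -1 gives tensile = -108; spin_speed = 14 gives tensile = 282.

-108 to 282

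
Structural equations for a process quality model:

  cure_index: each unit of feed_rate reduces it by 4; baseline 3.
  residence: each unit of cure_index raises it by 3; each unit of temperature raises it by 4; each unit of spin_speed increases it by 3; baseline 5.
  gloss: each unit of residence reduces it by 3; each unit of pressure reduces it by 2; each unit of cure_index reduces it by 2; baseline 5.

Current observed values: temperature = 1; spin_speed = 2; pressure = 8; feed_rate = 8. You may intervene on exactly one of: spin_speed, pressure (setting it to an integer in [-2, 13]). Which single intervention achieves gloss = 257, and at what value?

set pressure = 11

Intervening on spin_speed: gloss = -9*spin_speed + 281. Reaching 257 requires spin_speed = 8/3, not an integer.
Intervening on pressure: with other inputs at their observed values, gloss = -2*pressure + 279. Solving for 257 gives pressure = 11, within [-2, 13].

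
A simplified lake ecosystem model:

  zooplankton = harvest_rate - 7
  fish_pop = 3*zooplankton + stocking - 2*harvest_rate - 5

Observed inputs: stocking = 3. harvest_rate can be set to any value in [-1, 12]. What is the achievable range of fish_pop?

-24 to -11

Substituting into the fish_pop equation gives fish_pop = harvest_rate - 23.
Linear in harvest_rate, so extremes are at the endpoints: harvest_rate = -1 gives fish_pop = -24; harvest_rate = 12 gives fish_pop = -11.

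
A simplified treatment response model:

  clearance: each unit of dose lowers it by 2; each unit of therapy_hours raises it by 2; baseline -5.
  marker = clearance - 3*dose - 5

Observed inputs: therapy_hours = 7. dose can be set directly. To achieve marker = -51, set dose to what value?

dose = 11

Substituting into the clearance equation gives clearance = -2*dose + 9.
Substituting into the marker equation gives marker = -5*dose + 4.
Solve -5*dose + 4 = -51: dose = (-51 - 4) / -5 = 11.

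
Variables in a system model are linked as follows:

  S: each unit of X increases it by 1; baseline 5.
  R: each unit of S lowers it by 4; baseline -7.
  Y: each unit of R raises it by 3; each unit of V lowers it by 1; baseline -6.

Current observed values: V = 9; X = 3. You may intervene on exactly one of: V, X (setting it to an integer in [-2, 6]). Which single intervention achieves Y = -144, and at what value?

set X = 4

Intervening on V: Y = -V - 123. Reaching -144 requires V = 21, outside [-2, 6].
Intervening on X: with other inputs at their observed values, Y = -12*X - 96. Solving for -144 gives X = 4, within [-2, 6].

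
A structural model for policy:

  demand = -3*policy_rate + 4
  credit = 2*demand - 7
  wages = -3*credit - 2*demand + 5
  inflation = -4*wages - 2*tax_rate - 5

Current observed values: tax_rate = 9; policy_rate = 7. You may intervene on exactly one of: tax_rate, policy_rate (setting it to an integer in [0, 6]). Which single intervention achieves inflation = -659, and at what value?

Intervening on tax_rate: with other inputs at their observed values, inflation = -2*tax_rate - 653. Solving for -659 gives tax_rate = 3, within [0, 6].
Intervening on policy_rate: inflation = -96*policy_rate + 1. Reaching -659 requires policy_rate = 55/8, not an integer.

set tax_rate = 3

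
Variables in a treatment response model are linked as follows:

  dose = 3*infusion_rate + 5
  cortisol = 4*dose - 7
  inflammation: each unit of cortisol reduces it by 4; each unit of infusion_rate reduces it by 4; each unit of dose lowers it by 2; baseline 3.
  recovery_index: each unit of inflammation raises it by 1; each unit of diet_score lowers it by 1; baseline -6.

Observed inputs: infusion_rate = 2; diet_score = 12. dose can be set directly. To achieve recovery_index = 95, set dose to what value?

Intervening on dose fixes its value directly, overriding its dependence on infusion_rate.
Substituting into the inflammation equation gives inflammation = -18*dose + 23.
Substituting into the recovery_index equation gives recovery_index = -18*dose + 5.
Solve -18*dose + 5 = 95: dose = (95 - 5) / -18 = -5.

dose = -5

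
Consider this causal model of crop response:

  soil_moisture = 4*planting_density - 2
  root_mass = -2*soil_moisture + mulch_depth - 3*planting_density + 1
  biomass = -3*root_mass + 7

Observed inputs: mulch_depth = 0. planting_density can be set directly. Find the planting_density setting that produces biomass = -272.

planting_density = -8

Substituting into the root_mass equation gives root_mass = -11*planting_density + 5.
Substituting into the biomass equation gives biomass = 33*planting_density - 8.
Solve 33*planting_density - 8 = -272: planting_density = (-272 + 8) / 33 = -8.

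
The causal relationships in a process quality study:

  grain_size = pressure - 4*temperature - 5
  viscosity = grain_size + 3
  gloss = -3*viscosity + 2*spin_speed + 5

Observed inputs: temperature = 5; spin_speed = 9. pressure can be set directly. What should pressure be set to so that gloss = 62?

pressure = 9

Substituting into the grain_size equation gives grain_size = pressure - 25.
viscosity becomes pressure - 22.
So gloss = -3*pressure + 89.
Solve -3*pressure + 89 = 62: pressure = (62 - 89) / -3 = 9.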